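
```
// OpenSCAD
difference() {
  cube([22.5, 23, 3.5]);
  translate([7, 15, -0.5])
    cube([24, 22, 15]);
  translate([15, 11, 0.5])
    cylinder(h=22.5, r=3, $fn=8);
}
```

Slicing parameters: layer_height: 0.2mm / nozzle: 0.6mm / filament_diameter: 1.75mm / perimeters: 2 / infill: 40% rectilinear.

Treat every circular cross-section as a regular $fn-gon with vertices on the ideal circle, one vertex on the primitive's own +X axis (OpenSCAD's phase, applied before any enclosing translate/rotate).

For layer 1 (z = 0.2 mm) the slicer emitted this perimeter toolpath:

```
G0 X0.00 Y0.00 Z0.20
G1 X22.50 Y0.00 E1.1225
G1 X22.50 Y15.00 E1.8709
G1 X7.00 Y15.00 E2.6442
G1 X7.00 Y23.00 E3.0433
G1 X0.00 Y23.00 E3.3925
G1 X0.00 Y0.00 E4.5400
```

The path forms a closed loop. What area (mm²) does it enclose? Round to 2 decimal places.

Apply the shoelace formula to the sequence of (X, Y) vertices; enclosed area = 393.50 mm².

393.50 mm²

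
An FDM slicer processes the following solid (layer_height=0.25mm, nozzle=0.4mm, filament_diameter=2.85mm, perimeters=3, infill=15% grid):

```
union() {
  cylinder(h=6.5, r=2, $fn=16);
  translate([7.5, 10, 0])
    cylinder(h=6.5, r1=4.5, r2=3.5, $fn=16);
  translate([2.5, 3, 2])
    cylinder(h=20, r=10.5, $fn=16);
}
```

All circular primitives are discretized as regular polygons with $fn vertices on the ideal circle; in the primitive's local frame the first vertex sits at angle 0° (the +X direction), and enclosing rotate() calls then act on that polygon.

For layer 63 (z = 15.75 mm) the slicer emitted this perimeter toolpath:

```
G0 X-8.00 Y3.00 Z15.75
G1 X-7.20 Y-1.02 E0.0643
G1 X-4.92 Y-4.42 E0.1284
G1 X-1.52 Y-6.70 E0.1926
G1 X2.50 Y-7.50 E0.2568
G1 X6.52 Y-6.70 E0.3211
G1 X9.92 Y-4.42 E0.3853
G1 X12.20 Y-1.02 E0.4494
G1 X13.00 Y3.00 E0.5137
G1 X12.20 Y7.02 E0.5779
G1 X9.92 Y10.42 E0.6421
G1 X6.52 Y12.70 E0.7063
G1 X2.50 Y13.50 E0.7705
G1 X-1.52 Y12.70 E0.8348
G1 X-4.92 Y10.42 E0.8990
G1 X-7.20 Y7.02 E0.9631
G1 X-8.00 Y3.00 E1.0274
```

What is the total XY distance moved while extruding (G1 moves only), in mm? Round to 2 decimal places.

65.54 mm

Sum the Euclidean lengths of each G1 segment: total = 65.54 mm.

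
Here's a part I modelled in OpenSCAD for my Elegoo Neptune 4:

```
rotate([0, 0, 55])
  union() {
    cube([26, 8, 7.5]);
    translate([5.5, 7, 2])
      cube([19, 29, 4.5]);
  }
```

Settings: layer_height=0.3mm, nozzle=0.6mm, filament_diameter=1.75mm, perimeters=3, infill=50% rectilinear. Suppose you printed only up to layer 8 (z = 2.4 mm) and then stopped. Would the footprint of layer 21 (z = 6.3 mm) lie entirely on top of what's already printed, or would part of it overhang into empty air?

entirely on top

Compare the two slices. At z = 2.4: the 26×8 cube contributes its full rectangle (area 208.00 mm²); the 19×29 cube at (5.5, 7) contributes its full rectangle (area 551.00 mm²); Taking the union: the regions partially overlap — summed areas 759.00 mm² minus the doubly-counted overlap 19.00 mm² gives 740.00 mm² — area = 740.00 mm²; (rotated 55° about Z; rotation is an isometry so areas/perimeters/island counts are preserved). At z = 6.3: the cube is present — its section is the full 26×8 rectangle (area 208.00 mm²); the cube at (5.5, 7) is present — its section is the full 19×29 rectangle (area 551.00 mm²); Taking the union: the regions partially overlap — summed areas 759.00 mm² minus the doubly-counted overlap 19.00 mm² gives 740.00 mm² — area = 740.00 mm²; (whole slice rotated 55° about Z — lengths, areas and connectivity unchanged). Checking containment: the cross-section at z = 6.3 is a subset of the cross-section at z = 2.4.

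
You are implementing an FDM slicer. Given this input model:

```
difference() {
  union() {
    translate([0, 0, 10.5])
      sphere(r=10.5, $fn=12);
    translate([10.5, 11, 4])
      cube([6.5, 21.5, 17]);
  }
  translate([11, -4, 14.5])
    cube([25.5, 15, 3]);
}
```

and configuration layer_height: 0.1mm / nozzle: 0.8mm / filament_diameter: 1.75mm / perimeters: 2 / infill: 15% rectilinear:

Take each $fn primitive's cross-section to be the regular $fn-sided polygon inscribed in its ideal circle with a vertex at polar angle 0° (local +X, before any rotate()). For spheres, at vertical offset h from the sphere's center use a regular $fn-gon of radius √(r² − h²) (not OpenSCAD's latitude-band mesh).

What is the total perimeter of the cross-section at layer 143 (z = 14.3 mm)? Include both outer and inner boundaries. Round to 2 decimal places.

116.80 mm

At z = 14.3 mm: the r=10.5 sphere slices to a regular 12-gon of circumradius 9.788 (√(r²−h²) with h=3.8 from center) (perimeter = 2·12·9.788·sin(180°/12) = 60.80 mm); the cube at (10.5, 11) is present — its section is the full 6.5×21.5 rectangle (perimeter 56.00 mm); Taking the union: the 2 present regions are separate (no shared area or edge), so areas and boundary lengths simply add and each stays a separate island — boundary = 116.80 mm; the cube at (11, -4) is not intersected at this z (z outside [14.5, 17.5]); After the difference (first − rest): none of the subtracted shapes is present at this height, so that combined region is unchanged — boundary = 116.80 mm. Overall, the cross-section has 2 separate islands. Total boundary length (outer) = 116.80 mm.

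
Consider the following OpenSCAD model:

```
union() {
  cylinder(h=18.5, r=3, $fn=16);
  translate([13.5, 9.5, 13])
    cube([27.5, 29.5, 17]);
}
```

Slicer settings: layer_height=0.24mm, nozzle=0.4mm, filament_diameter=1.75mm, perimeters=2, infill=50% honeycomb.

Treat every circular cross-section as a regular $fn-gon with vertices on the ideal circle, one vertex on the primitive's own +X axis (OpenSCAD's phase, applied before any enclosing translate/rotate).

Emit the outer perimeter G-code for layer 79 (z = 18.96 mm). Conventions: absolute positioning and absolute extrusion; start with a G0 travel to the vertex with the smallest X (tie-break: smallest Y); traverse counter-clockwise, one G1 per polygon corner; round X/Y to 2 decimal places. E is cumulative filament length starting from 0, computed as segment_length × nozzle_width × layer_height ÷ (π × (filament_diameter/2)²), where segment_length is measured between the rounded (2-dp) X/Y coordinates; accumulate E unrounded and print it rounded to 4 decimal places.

At z = 18.96 mm: the cylinder is absent (z outside [0, 18.5]); the cube at (13.5, 9.5) is present — its section is the full 27.5×29.5 rectangle; Taking the union: only the 27.5×29.5 cube at (13.5, 9.5) is present, so the union is just that shape — 1 connected region. The outline is a single polygon with 4 vertices. Extrusion per mm of travel: 0.4 × 0.24 / (π × 0.875²) = 0.039912. Accumulating E over each segment gives final E = 4.5500.

G0 X13.50 Y9.50 Z18.96
G1 X41.00 Y9.50 E1.0976
G1 X41.00 Y39.00 E2.2750
G1 X13.50 Y39.00 E3.3726
G1 X13.50 Y9.50 E4.5500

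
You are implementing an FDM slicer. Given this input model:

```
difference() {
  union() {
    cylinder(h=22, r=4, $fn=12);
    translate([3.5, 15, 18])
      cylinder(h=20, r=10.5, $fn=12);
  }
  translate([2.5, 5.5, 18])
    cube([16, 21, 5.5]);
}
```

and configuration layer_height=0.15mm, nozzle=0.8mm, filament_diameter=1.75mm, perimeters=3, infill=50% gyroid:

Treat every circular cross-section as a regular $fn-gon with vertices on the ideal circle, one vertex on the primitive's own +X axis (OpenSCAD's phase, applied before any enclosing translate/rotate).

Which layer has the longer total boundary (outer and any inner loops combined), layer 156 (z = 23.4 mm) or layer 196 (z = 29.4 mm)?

Layer 156 (z = 23.4): the cylinder does not reach this height (z outside [0, 22]); the r=10.5 cylinder at (3.5, 15) gives a regular 12-gon of circumradius 10.5 (constant along its height) (perimeter = 2·12·10.500·sin(180°/12) = 65.22 mm); Merging all regions: only the r=10.5 cylinder at (3.5, 15) is present, so the union is just that shape — boundary = 65.22 mm; the cube at (2.5, 5.5) (footprint 16×21) is included at this height (perimeter 74.00 mm); Taking the first minus the rest: starting from the result so far, the 16×21 cube at (2.5, 5.5) partially overlaps it — only the 183.38 mm² overlap (of its 336.00 mm²) is removed, clipping the outline — boundary = 59.90 mm. So its perimeter = 59.90 mm. Layer 196 (z = 29.4): the cylinder does not reach this height (z outside [0, 22]); the cylinder at (3.5, 15): section is a regular 12-gon, circumradius r=10.5 (perimeter = 2·12·10.500·sin(180°/12) = 65.22 mm); Combining (union): only the r=10.5 cylinder at (3.5, 15) is present, so the union is just that shape — boundary = 65.22 mm; the cube at (2.5, 5.5) is absent (z outside [18, 23.5]); Subtracting the remaining from the first: none of the subtracted shapes is present at this height, so that combined region is unchanged — boundary = 65.22 mm. So its perimeter = 65.22 mm. Layer 196 is larger (65.22 vs 59.90 mm).

layer 196 (z = 29.4 mm)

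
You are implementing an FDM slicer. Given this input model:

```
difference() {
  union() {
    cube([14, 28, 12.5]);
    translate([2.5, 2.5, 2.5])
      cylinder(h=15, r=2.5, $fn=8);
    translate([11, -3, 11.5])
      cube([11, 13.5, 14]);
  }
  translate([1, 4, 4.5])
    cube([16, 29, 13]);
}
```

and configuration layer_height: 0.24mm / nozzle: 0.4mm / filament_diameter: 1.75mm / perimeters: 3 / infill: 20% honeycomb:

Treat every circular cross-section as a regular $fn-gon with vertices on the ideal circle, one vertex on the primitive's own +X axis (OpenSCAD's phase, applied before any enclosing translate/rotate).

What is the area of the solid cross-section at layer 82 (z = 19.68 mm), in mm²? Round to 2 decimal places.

148.50 mm²

At z = 19.68 mm: the cube does not reach this height (z outside [0, 12.5]); the cylinder at (2.5, 2.5) does not reach this height (z outside [2.5, 17.5]); the 11×13.5 cube at (11, -3) contributes its full rectangle (area 148.50 mm²); Merging all regions: only the 11×13.5 cube at (11, -3) is present, so the union is just that shape — area = 148.50 mm²; the cube at (1, 4) is not intersected at this z (z outside [4.5, 17.5]); Subtracting the remaining from the first: none of the subtracted shapes is present at this height, so that combined region is unchanged — area = 148.50 mm². Overall, the cross-section is a single solid region. Net area = 148.50 mm².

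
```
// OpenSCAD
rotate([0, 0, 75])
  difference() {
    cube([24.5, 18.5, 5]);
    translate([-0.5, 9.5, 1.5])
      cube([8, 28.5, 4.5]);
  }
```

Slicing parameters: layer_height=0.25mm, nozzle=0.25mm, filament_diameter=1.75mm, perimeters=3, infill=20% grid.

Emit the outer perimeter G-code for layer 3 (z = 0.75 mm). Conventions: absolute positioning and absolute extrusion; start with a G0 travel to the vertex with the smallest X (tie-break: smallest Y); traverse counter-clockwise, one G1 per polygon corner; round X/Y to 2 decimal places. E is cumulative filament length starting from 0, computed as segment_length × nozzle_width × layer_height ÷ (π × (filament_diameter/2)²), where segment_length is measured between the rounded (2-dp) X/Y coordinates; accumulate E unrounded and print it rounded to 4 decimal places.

G0 X-17.87 Y4.79 Z0.75
G1 X0.00 Y0.00 E0.4807
G1 X6.34 Y23.67 E1.1175
G1 X-11.53 Y28.45 E1.5981
G1 X-17.87 Y4.79 E2.2346

At z = 0.75 mm: the 24.5×18.5 cube contributes its full rectangle; the cube at (-0.5, 9.5) does not reach this height (z outside [1.5, 6]); Subtracting the remaining from the first: none of the subtracted shapes is present at this height, so the 24.5×18.5 cube is unchanged — 1 connected region; (rotated 75° about Z; rotation is an isometry so areas/perimeters/island counts are preserved). The outline is a single polygon with 4 vertices. Extrusion per mm of travel: 0.25 × 0.25 / (π × 0.875²) = 0.025984. Accumulating E over each segment gives final E = 2.2346.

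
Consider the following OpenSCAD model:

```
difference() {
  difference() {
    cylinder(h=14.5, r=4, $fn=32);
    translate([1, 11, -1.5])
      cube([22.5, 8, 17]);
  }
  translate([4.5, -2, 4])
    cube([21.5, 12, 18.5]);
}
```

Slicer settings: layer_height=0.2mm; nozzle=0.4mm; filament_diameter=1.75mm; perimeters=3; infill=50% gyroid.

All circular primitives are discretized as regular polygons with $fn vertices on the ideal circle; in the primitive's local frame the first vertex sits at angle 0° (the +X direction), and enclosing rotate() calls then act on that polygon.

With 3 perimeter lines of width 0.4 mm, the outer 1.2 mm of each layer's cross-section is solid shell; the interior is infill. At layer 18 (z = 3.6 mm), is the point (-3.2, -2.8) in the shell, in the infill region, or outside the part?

outside

At z = 3.6 mm: the cylinder: section is a regular 32-gon, circumradius r=4; the cube at (1, 11) (footprint 22.5×8) is included at this height; Taking the first minus the rest: starting from the r=4 cylinder, the 22.5×8 cube at (1, 11) misses the remaining region (no effect) — 1 connected region; the cube at (4.5, -2) is absent (z outside [4, 22.5]); After the difference (first − rest): none of the subtracted shapes is present at this height, so the result so far is unchanged — 1 connected region. Overall, the cross-section is a single solid region. The nearest boundary edge runs (-2.83, -2.83)→(-3.33, -2.22); distance from the point to it = 0.27 mm. The point is not inside any of the regions above, so it lies outside the cross-section (0.27 mm from the nearest boundary).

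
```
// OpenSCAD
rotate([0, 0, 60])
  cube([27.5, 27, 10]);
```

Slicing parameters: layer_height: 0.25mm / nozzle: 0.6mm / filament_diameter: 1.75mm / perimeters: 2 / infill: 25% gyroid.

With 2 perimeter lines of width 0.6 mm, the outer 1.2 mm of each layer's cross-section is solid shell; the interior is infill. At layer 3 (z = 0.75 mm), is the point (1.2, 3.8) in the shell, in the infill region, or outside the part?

At z = 0.75 mm: the cube (footprint 27.5×27) is included at this height; (rotated 60° about Z; rotation is an isometry so areas/perimeters/island counts are preserved). Overall, the cross-section is a single solid region. Undo the 60° rotation: the query point maps to (3.891, 0.861) in the un-rotated model frame. The nearest boundary edge runs (0.00, 0.00)→(27.50, 0.00); distance from the point to it = 0.86 mm. The point is inside the cross-section, 0.86 mm from the nearest boundary — within the 1.2 mm shell band (2 × 0.6).

shell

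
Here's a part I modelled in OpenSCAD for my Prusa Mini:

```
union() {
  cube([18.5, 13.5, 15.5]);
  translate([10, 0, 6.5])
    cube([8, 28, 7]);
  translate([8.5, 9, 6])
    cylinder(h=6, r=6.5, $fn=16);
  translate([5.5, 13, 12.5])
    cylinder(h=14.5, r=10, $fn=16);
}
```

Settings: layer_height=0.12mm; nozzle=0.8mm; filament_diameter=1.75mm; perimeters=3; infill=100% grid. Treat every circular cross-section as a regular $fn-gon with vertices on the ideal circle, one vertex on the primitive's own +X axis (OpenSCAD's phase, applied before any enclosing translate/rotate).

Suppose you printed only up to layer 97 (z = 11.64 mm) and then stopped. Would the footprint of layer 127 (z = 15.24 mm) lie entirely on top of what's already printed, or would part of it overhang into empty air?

Compare the two slices. At z = 11.64: the cube (footprint 18.5×13.5) is included at this height (area 249.75 mm²); the cube at (10, 0) (footprint 8×28) is included at this height (area 224.00 mm²); the r=6.5 cylinder at (8.5, 9) contributes a regular 16-gon of circumradius 6.5 (area = (16/2)·6.500²·sin(360°/16) = 129.35 mm²); the cylinder at (5.5, 13) is not intersected at this z (z outside [12.5, 27]); Combining (union): the regions partially overlap — summed areas 603.10 mm² minus the doubly-counted overlap 228.52 mm² gives 374.58 mm² — area = 374.58 mm². At z = 15.24: the cube (footprint 18.5×13.5) is included at this height (area 249.75 mm²); the cube at (10, 0) is not intersected at this z (z outside [6.5, 13.5]); the cylinder at (8.5, 9) is not intersected at this z (z outside [6, 12]); the r=10 cylinder at (5.5, 13) contributes a regular 16-gon of circumradius 10 (area = (16/2)·10.000²·sin(360°/16) = 306.15 mm²); Taking the union: the regions partially overlap — summed areas 555.90 mm² minus the doubly-counted overlap 135.60 mm² gives 420.30 mm² — area = 420.30 mm². Checking containment: at z = 15.24 the cross-section extends beyond the z = 11.64 cross-section by about 130.79 mm².

part overhangs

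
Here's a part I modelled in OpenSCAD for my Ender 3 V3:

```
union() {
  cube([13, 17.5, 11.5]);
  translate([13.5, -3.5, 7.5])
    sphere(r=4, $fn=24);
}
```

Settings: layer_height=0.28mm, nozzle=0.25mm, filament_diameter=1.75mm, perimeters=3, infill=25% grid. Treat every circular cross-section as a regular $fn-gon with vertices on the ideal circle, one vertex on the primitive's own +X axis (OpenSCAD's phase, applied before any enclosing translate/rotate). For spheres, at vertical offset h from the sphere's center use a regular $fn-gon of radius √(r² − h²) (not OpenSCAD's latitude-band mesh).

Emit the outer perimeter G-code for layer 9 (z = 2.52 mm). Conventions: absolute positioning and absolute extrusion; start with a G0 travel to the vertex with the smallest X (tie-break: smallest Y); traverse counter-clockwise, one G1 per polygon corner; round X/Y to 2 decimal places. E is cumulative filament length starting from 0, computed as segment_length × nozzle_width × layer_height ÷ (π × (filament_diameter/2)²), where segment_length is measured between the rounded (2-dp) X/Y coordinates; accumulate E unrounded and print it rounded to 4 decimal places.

G0 X0.00 Y0.00 Z2.52
G1 X13.00 Y0.00 E0.3783
G1 X13.00 Y17.50 E0.8876
G1 X0.00 Y17.50 E1.2660
G1 X0.00 Y0.00 E1.7753

At z = 2.52 mm: the cube (footprint 13×17.5) is included at this height; the sphere at (13.5, -3.5) does not reach this height (|z−center|=4.980 > r=4); Combining (union): only the 13×17.5 cube is present, so the union is just that shape — 1 connected region. The outline is a single polygon with 4 vertices. Extrusion per mm of travel: 0.25 × 0.28 / (π × 0.875²) = 0.029103. Accumulating E over each segment gives final E = 1.7753.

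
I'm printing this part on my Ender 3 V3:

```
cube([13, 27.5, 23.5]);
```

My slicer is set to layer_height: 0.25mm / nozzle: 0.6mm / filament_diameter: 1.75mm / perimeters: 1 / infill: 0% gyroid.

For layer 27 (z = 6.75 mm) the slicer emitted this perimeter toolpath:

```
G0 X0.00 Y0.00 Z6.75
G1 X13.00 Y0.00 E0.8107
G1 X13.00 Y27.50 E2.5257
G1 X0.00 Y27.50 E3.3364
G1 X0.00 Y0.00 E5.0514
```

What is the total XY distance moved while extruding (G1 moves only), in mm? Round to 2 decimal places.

Sum the Euclidean lengths of each G1 segment: total = 81.00 mm.

81.00 mm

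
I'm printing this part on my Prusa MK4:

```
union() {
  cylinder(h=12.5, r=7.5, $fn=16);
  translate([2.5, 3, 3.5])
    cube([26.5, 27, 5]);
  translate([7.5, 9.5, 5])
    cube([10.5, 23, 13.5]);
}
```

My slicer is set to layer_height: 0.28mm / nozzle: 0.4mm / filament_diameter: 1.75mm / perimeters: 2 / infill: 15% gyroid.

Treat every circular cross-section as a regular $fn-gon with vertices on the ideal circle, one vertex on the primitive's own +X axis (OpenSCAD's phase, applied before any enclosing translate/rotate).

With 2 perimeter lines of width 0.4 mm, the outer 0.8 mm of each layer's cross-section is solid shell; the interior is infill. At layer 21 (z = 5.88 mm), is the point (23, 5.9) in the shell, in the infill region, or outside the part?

infill

At z = 5.88 mm: the r=7.5 cylinder contributes a regular 16-gon of circumradius 7.5; the cube at (2.5, 3) (footprint 26.5×27) is included at this height; the cube at (7.5, 9.5) (footprint 10.5×23) is included at this height; Combining (union): the regions partially overlap (shared area 226.07 mm²), so overlapping operands fuse into one piece — 1 connected region. Overall, the cross-section is a single solid region. The nearest boundary edge runs (29.00, 3.00)→(6.84, 3.00); distance from the point to it = 2.90 mm. The point is inside the cross-section and 2.90 mm from the nearest boundary — more than the 0.8 mm shell width (2 × 0.4), so it's in the infill interior.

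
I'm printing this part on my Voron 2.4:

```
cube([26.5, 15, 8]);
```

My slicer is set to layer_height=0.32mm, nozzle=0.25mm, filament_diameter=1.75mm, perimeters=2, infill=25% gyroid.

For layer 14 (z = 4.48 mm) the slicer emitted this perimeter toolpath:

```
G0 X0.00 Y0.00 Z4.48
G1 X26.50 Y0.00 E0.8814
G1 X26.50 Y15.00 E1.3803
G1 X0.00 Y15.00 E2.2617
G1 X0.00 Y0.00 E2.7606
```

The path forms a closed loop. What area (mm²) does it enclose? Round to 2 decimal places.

397.50 mm²

Apply the shoelace formula to the sequence of (X, Y) vertices; enclosed area = 397.50 mm².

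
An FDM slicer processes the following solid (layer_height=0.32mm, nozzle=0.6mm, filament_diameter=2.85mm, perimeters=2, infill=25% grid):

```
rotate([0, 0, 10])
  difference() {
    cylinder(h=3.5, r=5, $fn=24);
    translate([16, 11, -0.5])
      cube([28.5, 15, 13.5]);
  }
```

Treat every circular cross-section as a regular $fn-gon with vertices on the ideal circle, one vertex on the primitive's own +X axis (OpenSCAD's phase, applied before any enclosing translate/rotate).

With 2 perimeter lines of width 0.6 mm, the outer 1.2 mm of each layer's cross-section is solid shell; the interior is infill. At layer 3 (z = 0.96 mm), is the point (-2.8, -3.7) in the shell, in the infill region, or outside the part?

At z = 0.96 mm: the r=5 cylinder contributes a regular 24-gon of circumradius 5; the cube at (16, 11) is present — its section is the full 28.5×15 rectangle; After the difference (first − rest): starting from the r=5 cylinder, the 28.5×15 cube at (16, 11) misses the remaining region (no effect) — 1 connected region; (whole slice rotated 10° about Z — lengths, areas and connectivity unchanged). Overall, the cross-section is a single solid region. Undo the 10° rotation: the query point maps to (-3.400, -3.158) in the un-rotated model frame. The nearest boundary edge runs (-3.54, -3.54)→(-4.33, -2.50); distance from the point to it = 0.34 mm. The point is inside the cross-section, 0.34 mm from the nearest boundary — within the 1.2 mm shell band (2 × 0.6).

shell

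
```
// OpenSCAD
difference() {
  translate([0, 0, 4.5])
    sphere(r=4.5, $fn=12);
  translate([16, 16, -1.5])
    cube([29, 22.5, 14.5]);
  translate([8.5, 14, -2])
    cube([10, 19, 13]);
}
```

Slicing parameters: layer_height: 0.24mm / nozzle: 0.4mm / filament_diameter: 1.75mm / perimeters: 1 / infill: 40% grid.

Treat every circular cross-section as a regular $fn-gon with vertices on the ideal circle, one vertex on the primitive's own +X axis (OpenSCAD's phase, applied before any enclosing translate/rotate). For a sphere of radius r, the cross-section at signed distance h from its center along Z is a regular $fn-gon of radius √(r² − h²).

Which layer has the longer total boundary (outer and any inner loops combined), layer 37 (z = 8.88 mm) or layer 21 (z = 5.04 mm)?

Layer 37 (z = 8.88): the r=4.5 sphere contributes a regular 12-gon of circumradius √(4.5²−4.38²) = 1.032 (perimeter = 2·12·1.032·sin(180°/12) = 6.41 mm); the cube at (16, 16) (footprint 29×22.5) is included at this height (perimeter 103.00 mm); the 10×19 cube at (8.5, 14) contributes its full rectangle (perimeter 58.00 mm); Taking the first minus the rest: starting from the r=4.5 sphere, the 29×22.5 cube at (16, 16) misses the remaining region (no effect); the 10×19 cube at (8.5, 14) misses the remaining region (no effect) — boundary = 6.41 mm. So its perimeter = 6.41 mm. Layer 21 (z = 5.04): the sphere: section is a regular 12-gon, circumradius = √(r²−h²) = √(4.5²−0.54²) = 4.467 (perimeter = 2·12·4.467·sin(180°/12) = 27.75 mm); the cube at (16, 16) is present — its section is the full 29×22.5 rectangle (perimeter 103.00 mm); the cube at (8.5, 14) is present — its section is the full 10×19 rectangle (perimeter 58.00 mm); Taking the first minus the rest: starting from the r=4.5 sphere, the 29×22.5 cube at (16, 16) misses the remaining region (no effect); the 10×19 cube at (8.5, 14) misses the remaining region (no effect) — boundary = 27.75 mm. So its perimeter = 27.75 mm. Layer 21 is larger (27.75 vs 6.41 mm).

layer 21 (z = 5.04 mm)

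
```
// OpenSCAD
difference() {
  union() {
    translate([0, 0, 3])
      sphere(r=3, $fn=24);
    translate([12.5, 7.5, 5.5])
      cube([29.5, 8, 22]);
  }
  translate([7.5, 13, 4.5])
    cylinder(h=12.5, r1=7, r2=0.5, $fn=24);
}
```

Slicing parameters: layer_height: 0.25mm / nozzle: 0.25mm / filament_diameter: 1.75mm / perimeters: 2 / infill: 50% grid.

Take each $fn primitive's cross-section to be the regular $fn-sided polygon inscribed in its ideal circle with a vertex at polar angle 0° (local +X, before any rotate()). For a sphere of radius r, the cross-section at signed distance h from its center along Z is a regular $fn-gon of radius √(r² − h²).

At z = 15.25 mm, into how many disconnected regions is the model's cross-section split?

At z = 15.25 mm: the sphere is not intersected at this z (|z−center|=12.250 > r=3); the cube at (12.5, 7.5) is present — its section is the full 29.5×8 rectangle; Taking the union: only the 29.5×8 cube at (12.5, 7.5) is present, so the union is just that shape — 1 connected region; the cone at (7.5, 13) (r1=7→r2=0.5) has section circumradius 1.410 here — a regular 24-gon; Taking the first minus the rest: starting from that combined region, the cone at (7.5, 13) misses the remaining region (no effect) — 1 connected region. The result has 1 disconnected region.

1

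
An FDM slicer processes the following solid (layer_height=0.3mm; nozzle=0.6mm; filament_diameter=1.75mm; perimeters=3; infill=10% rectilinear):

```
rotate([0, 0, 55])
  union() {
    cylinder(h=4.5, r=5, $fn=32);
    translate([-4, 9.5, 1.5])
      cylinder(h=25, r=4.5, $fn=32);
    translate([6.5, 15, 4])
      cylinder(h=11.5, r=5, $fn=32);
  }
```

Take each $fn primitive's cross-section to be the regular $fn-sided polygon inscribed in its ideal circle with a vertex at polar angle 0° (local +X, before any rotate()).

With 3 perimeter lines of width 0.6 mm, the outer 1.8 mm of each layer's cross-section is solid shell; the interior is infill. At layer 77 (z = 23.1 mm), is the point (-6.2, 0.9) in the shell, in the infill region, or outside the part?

At z = 23.1 mm: the cylinder does not reach this height (z outside [0, 4.5]); the r=4.5 cylinder at (-4, 9.5) contributes a regular 32-gon of circumradius 4.5; the cylinder at (6.5, 15) is absent (z outside [4, 15.5]); Taking the union: only the r=4.5 cylinder at (-4, 9.5) is present, so the union is just that shape — 1 connected region; (rotated 55° about Z; rotation is an isometry so areas/perimeters/island counts are preserved). Overall, the cross-section is a single solid region. Undo the 55° rotation: the query point maps to (-2.819, 5.595) in the un-rotated model frame. The nearest boundary edge runs (-3.12, 5.09)→(-2.28, 5.34); distance from the point to it = 0.40 mm. The point is inside the cross-section, 0.40 mm from the nearest boundary — within the 1.8 mm shell band (3 × 0.6).

shell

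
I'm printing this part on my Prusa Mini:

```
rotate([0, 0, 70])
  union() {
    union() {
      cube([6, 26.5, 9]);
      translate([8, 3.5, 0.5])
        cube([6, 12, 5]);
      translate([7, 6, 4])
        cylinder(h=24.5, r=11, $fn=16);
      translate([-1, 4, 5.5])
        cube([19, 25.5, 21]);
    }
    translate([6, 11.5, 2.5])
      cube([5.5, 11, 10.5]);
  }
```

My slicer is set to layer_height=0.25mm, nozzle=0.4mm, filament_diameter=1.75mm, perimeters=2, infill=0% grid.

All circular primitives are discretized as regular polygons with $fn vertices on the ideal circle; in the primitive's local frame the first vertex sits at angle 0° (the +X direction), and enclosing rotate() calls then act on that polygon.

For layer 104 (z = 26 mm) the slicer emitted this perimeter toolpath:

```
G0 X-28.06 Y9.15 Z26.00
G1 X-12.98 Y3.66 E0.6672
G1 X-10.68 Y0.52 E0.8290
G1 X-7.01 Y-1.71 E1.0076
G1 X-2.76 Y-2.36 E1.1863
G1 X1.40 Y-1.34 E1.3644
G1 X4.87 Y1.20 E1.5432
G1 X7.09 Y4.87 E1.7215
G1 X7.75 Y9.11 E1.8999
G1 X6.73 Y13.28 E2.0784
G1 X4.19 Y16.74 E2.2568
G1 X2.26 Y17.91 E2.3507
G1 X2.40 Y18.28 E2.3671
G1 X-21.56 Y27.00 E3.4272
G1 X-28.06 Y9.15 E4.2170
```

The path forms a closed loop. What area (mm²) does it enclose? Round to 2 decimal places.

Apply the shoelace formula to the sequence of (X, Y) vertices; enclosed area = 646.42 mm².

646.42 mm²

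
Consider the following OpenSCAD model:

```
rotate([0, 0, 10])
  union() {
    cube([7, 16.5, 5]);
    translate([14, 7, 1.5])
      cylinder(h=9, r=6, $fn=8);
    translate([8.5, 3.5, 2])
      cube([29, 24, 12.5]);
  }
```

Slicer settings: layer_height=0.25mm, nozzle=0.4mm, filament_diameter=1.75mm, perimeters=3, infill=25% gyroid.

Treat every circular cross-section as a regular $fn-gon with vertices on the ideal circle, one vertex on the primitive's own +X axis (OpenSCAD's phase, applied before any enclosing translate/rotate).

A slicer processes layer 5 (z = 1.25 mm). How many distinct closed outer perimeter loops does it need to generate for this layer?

1

At z = 1.25 mm: the cube (footprint 7×16.5) is included at this height; the cylinder at (14, 7) is not intersected at this z (z outside [1.5, 10.5]); the cube at (8.5, 3.5) does not reach this height (z outside [2, 14.5]); Merging all regions: only the 7×16.5 cube is present, so the union is just that shape — 1 connected region; (whole slice rotated 10° about Z — lengths, areas and connectivity unchanged). The result has 1 disconnected region.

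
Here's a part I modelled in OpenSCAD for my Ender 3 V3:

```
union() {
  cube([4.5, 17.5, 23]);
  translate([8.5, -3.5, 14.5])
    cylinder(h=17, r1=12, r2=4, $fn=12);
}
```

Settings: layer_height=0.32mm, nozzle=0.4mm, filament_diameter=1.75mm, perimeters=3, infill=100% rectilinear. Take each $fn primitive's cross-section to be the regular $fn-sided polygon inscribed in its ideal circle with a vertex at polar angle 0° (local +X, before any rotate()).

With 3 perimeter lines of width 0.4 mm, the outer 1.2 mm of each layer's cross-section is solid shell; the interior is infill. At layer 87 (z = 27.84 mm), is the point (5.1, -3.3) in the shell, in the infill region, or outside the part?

At z = 27.84 mm: the cube is not intersected at this z (z outside [0, 23]); the cone at (8.5, -3.5): at t=0.785 of its height the radius interpolates to r₁+(r₂−r₁)t = 5.722, giving a regular 12-gon of that circumradius; Combining (union): only the cone at (8.5, -3.5) is present, so the union is just that shape — 1 connected region. Overall, the cross-section is a single solid region. The nearest boundary edge runs (3.54, -0.64)→(2.78, -3.50); distance from the point to it = 2.19 mm. The point is inside the cross-section and 2.19 mm from the nearest boundary — more than the 1.2 mm shell width (3 × 0.4), so it's in the infill interior.

infill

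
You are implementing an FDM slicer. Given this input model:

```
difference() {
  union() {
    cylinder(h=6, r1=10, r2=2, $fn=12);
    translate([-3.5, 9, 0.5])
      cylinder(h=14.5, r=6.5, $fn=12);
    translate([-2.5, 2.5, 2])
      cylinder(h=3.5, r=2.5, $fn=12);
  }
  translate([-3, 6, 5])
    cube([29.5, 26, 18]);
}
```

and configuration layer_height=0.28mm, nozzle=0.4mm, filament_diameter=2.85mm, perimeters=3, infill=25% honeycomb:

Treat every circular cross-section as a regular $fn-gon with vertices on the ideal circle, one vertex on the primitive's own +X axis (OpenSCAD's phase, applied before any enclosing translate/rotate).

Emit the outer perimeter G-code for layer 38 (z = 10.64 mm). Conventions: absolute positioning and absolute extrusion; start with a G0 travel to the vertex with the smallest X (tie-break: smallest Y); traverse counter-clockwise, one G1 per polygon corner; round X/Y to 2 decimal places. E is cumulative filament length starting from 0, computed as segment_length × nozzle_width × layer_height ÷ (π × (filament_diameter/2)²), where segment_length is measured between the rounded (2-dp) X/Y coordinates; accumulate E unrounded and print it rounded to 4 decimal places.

At z = 10.64 mm: the cone does not reach this height (z outside [0, 6]); the cylinder at (-3.5, 9): section is a regular 12-gon, circumradius r=6.5; the cylinder at (-2.5, 2.5) is not intersected at this z (z outside [2, 5.5]); Taking the union: only the r=6.5 cylinder at (-3.5, 9) is present, so the union is just that shape — 1 connected region; the cube at (-3, 6) is present — its section is the full 29.5×26 rectangle; Subtracting the remaining from the first: starting from that combined region, the 29.5×26 cube at (-3, 6) partially overlaps it — only the 45.27 mm² overlap (of its 767.00 mm²) is removed, clipping the outline — 1 connected region. The outline is a single polygon with 12 vertices. Extrusion per mm of travel: 0.4 × 0.28 / (π × 1.425²) = 0.017557. Accumulating E over each segment gives final E = 0.7420.

G0 X-10.00 Y9.00 Z10.64
G1 X-9.13 Y5.75 E0.0591
G1 X-6.75 Y3.37 E0.1182
G1 X-3.50 Y2.50 E0.1772
G1 X-0.25 Y3.37 E0.2363
G1 X2.13 Y5.75 E0.2954
G1 X2.20 Y6.00 E0.2999
G1 X-3.00 Y6.00 E0.3912
G1 X-3.00 Y15.37 E0.5557
G1 X-3.50 Y15.50 E0.5648
G1 X-6.75 Y14.63 E0.6239
G1 X-9.13 Y12.25 E0.6830
G1 X-10.00 Y9.00 E0.7420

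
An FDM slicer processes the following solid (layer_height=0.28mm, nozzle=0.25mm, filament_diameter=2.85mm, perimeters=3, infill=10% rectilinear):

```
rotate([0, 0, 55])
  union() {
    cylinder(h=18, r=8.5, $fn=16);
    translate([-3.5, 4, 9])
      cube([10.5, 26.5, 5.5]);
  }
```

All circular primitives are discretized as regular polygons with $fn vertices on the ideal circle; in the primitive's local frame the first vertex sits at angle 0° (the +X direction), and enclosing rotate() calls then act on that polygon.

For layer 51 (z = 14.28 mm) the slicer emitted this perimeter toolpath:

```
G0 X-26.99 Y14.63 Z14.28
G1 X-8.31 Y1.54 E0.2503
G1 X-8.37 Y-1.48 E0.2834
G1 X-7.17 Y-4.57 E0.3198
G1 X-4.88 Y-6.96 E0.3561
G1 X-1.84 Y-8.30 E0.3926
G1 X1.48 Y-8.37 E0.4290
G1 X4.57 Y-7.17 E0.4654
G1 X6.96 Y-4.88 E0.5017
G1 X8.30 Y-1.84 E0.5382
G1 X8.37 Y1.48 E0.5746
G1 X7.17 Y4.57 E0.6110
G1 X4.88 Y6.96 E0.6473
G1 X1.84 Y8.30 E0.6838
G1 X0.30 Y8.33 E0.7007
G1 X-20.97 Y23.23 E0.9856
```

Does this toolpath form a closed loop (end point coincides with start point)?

Start point (G0): (-26.99, 14.63). End point (last G1): the path does not return to the start — open.

no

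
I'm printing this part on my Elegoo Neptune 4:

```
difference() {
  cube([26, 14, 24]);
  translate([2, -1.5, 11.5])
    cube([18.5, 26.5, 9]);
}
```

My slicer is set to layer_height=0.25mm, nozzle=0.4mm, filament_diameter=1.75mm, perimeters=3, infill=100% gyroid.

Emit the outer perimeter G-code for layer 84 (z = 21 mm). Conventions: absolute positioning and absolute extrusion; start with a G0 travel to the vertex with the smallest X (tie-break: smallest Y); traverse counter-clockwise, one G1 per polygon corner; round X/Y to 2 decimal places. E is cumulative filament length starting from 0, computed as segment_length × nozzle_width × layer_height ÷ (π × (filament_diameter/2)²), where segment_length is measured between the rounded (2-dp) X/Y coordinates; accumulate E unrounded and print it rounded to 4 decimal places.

G0 X0.00 Y0.00 Z21.00
G1 X26.00 Y0.00 E1.0810
G1 X26.00 Y14.00 E1.6630
G1 X0.00 Y14.00 E2.7440
G1 X0.00 Y0.00 E3.3260

At z = 21 mm: the cube (footprint 26×14) is included at this height; the cube at (2, -1.5) is absent (z outside [11.5, 20.5]); After the difference (first − rest): none of the subtracted shapes is present at this height, so the 26×14 cube is unchanged — 1 connected region. The outline is a single polygon with 4 vertices. Extrusion per mm of travel: 0.4 × 0.25 / (π × 0.875²) = 0.041575. Accumulating E over each segment gives final E = 3.3260.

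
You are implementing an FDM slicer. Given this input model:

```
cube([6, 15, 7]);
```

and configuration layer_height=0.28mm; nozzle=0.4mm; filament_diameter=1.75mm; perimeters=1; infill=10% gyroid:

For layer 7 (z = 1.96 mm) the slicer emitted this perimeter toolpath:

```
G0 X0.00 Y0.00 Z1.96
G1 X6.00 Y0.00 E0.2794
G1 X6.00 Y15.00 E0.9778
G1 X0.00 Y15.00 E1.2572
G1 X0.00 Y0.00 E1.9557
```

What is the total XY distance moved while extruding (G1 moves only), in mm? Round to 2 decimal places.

42.00 mm

Sum the Euclidean lengths of each G1 segment: total = 42.00 mm.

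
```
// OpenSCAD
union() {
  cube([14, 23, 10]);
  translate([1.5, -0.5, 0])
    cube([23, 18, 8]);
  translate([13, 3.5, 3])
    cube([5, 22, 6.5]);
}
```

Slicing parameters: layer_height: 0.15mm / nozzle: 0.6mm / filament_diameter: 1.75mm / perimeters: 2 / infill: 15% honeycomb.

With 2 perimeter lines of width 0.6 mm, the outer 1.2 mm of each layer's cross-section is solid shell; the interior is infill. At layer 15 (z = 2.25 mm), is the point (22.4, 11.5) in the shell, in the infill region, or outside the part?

At z = 2.25 mm: the cube (footprint 14×23) is included at this height; the cube at (1.5, -0.5) is present — its section is the full 23×18 rectangle; the cube at (13, 3.5) does not reach this height (z outside [3, 9.5]); Combining (union): the regions partially overlap (shared area 218.75 mm²), so overlapping operands fuse into one piece — 1 connected region. Overall, the cross-section is a single solid region. The nearest boundary edge runs (24.50, 17.50)→(24.50, -0.50); distance from the point to it = 2.10 mm. The point is inside the cross-section and 2.10 mm from the nearest boundary — more than the 1.2 mm shell width (2 × 0.6), so it's in the infill interior.

infill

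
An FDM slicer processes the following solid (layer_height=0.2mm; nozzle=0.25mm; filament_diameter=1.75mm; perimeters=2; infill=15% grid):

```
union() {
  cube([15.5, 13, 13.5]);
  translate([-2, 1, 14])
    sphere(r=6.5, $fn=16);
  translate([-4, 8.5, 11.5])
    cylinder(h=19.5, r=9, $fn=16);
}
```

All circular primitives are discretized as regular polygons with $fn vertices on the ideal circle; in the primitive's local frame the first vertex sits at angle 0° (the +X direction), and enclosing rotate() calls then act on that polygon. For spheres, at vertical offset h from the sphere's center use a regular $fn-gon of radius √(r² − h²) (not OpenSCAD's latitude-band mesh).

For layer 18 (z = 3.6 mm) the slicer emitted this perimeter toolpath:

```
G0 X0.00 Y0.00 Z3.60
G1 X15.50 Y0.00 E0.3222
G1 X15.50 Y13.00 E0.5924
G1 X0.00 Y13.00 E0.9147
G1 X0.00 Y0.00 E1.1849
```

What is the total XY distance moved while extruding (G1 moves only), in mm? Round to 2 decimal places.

57.00 mm

Sum the Euclidean lengths of each G1 segment: total = 57.00 mm.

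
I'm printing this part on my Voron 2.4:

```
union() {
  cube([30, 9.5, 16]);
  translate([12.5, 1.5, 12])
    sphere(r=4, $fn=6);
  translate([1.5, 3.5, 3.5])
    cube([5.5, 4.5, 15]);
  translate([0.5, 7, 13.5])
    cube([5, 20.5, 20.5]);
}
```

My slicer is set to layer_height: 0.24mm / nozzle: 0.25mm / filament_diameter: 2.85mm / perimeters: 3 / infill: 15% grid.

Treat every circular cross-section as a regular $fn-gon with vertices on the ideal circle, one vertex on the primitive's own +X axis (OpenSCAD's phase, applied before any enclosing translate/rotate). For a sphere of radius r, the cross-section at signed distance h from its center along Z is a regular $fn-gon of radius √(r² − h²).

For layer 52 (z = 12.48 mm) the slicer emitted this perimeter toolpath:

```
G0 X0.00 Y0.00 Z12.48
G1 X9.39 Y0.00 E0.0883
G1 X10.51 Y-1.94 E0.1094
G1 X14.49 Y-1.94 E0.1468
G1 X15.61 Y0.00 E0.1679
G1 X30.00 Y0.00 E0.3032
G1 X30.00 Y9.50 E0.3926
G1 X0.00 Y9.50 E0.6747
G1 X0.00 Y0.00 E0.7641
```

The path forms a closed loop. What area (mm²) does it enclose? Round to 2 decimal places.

294.89 mm²

Apply the shoelace formula to the sequence of (X, Y) vertices; enclosed area = 294.89 mm².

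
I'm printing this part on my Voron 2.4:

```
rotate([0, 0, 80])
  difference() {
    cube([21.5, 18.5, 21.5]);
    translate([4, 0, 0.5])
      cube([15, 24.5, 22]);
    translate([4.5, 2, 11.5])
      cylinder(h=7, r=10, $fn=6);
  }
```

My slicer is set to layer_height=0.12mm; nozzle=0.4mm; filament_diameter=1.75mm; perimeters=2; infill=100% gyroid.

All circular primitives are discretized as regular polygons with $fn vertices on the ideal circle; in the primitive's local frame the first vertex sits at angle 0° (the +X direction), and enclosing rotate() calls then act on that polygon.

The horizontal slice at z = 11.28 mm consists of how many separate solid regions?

At z = 11.28 mm: the 21.5×18.5 cube contributes its full rectangle; the 15×24.5 cube at (4, 0) contributes its full rectangle; the cylinder at (4.5, 2) is not intersected at this z (z outside [11.5, 18.5]); Subtracting the remaining from the first: starting from the 21.5×18.5 cube, the 15×24.5 cube at (4, 0) partially overlaps it — only the 277.50 mm² overlap (of its 367.50 mm²) is removed, clipping the outline — 2 connected regions; (rotated 80° about Z; rotation is an isometry so areas/perimeters/island counts are preserved). The result has 2 disconnected regions.

2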